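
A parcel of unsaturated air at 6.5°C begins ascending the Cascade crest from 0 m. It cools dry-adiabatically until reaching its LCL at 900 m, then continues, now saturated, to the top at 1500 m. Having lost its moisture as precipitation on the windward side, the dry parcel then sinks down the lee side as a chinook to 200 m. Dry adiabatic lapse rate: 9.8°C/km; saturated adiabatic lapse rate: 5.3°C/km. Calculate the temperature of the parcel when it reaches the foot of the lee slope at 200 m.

From 0 m to 900 m (dry): cools by 9.8 × 0.9 = 8.82°C, giving -2.32°C.
From 900 m to 1500 m (saturated): cools by 5.3 × 0.6 = 3.18°C, giving -5.5°C.
From 1500 m to 200 m (dry descent): warms by 9.8 × 1.3 = 12.74°C, giving 7.24°C.

7.24°C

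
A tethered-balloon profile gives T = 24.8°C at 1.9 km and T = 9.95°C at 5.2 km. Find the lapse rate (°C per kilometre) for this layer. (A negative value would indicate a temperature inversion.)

Γ = −ΔT/Δz = (24.8 − 9.95) / (5200 − 1900) m
  = 14.85°C / 3.3 km = 4.5°C/km

4.5°C/km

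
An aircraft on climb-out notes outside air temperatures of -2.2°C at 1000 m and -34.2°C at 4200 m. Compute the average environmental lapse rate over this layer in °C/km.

10°C/km

Γ = −ΔT/Δz = (-2.2 − (-34.2)) / (4200 − 1000) m
  = 32°C / 3.2 km = 10°C/km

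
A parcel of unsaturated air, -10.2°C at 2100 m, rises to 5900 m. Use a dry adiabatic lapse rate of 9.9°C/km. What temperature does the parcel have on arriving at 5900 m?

-47.82°C

From 2100 m to 5900 m (dry adiabatic): cools by 9.9 × 3.8 = 37.62°C, giving -47.82°C.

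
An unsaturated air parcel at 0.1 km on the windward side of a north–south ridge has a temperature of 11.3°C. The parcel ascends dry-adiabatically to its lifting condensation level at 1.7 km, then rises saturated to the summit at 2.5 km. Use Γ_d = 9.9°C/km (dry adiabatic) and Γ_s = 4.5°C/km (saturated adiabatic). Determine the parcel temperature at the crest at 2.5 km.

-8.14°C

Dry to 1700 m: -9.9 × 1.6 km = -15.84°C, so T = -4.54°C.
Saturated to 2500 m: -4.5 × 0.8 km = -3.6°C, so T = -8.14°C.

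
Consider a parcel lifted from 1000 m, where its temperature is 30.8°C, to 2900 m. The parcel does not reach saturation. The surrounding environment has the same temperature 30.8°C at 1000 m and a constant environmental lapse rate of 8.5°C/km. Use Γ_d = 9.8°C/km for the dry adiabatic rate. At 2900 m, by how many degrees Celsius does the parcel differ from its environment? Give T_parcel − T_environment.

-2.47°C (parcel cooler than environment)

Parcel:
  1000 → 2900 m (dry, 9.8°C/km): ΔT = -9.8 × 1.9 = -18.62°C → T = 12.18°C
Environment:
  1000 → 2900 m (environment, 8.5°C/km): ΔT = -8.5 × 1.9 = -16.15°C → T = 14.65°C
T_parcel − T_env = 12.18 − 14.65 = -2.47°C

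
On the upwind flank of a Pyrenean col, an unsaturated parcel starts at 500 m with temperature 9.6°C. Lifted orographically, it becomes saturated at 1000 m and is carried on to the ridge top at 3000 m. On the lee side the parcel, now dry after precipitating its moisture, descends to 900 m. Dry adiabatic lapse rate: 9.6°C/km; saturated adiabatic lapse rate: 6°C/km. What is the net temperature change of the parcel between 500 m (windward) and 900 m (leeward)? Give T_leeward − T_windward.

500–1000 m, dry: Δz = 0.5 km ⇒ ΔT = -4.8°C; T = 4.8°C
1000–3000 m, saturated: Δz = 2 km ⇒ ΔT = -12°C; T = -7.2°C
3000–900 m, dry descent: Δz = 2.1 km ⇒ ΔT = +20.16°C; T = 12.96°C
Net change vs windward start: 12.96 − 9.6 = +3.36°C

+3.36°C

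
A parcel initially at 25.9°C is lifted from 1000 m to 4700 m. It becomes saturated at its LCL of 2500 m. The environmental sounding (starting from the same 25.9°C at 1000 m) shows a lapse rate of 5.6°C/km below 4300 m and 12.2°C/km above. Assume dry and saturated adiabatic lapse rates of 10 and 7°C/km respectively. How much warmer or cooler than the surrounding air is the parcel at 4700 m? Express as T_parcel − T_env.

Parcel:
  1000–2500 m, dry: Δz = 1.5 km ⇒ ΔT = -15°C; T = 10.9°C
  2500–4700 m, saturated: Δz = 2.2 km ⇒ ΔT = -15.4°C; T = -4.5°C
Environment:
  1000–4300 m, environment, lower layer: Δz = 3.3 km ⇒ ΔT = -18.48°C; T = 7.42°C
  4300–4700 m, environment, upper layer: Δz = 0.4 km ⇒ ΔT = -4.88°C; T = 2.54°C
T_parcel − T_env = -4.5 − 2.54 = -7.04°C

-7.04°C (parcel cooler than environment)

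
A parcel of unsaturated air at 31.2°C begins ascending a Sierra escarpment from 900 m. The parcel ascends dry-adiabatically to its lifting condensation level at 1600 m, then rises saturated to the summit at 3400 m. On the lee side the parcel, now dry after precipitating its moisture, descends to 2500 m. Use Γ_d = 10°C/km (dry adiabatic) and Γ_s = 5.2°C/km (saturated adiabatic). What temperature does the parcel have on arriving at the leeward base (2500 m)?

900–1600 m, dry: Δz = 0.7 km ⇒ ΔT = -7°C; T = 24.2°C
1600–3400 m, saturated: Δz = 1.8 km ⇒ ΔT = -9.36°C; T = 14.84°C
3400–2500 m, dry descent: Δz = 0.9 km ⇒ ΔT = +9°C; T = 23.84°C

23.84°C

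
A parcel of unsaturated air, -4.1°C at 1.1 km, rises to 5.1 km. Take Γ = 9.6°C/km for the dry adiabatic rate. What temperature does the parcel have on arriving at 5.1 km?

-42.5°C

From 1100 m to 5100 m (dry adiabatic): cools by 9.6 × 4 = 38.4°C, giving -42.5°C.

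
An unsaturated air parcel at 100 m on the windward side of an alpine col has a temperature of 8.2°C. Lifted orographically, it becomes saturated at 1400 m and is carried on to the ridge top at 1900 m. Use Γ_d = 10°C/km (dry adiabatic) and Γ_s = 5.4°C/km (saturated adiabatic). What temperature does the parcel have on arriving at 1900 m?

-7.5°C

100 → 1400 m (dry, 10°C/km): ΔT = -10 × 1.3 = -13°C → T = -4.8°C
1400 → 1900 m (saturated, 5.4°C/km): ΔT = -5.4 × 0.5 = -2.7°C → T = -7.5°C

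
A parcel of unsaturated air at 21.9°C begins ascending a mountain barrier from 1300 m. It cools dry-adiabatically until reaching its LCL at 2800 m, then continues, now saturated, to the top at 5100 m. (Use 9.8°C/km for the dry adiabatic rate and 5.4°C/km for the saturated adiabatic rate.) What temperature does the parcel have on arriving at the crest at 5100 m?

1300–2800 m, dry: Δz = 1.5 km ⇒ ΔT = -14.7°C; T = 7.2°C
2800–5100 m, saturated: Δz = 2.3 km ⇒ ΔT = -12.42°C; T = -5.22°C

-5.22°C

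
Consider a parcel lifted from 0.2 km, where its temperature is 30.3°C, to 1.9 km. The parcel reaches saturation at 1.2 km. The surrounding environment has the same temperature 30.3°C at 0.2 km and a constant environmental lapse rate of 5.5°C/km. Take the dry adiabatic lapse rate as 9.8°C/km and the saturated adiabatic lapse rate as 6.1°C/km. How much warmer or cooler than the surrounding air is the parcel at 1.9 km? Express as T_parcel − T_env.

-4.72°C (parcel cooler than environment)

Parcel:
  From 200 m to 1200 m (dry): cools by 9.8 × 1 = 9.8°C, giving 20.5°C.
  From 1200 m to 1900 m (saturated): cools by 6.1 × 0.7 = 4.27°C, giving 16.23°C.
Environment:
  From 200 m to 1900 m (environment): cools by 5.5 × 1.7 = 9.35°C, giving 20.95°C.
T_parcel − T_env = 16.23 − 20.95 = -4.72°C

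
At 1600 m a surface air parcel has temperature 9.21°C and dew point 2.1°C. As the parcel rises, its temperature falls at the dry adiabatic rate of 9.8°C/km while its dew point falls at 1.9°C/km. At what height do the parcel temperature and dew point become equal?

T and T_d converge at 9.8 − 1.9 = 7.9°C per km
Height above start = (9.21 − 2.1) / 7.9 = 0.9 km
LCL altitude = 1600 m + 900 m = 2500 m

2500 m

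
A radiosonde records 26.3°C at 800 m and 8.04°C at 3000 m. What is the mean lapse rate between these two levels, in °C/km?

Γ = −ΔT/Δz = (26.3 − 8.04) / (3000 − 800) m
  = 18.26°C / 2.2 km = 8.3°C/km

8.3°C/km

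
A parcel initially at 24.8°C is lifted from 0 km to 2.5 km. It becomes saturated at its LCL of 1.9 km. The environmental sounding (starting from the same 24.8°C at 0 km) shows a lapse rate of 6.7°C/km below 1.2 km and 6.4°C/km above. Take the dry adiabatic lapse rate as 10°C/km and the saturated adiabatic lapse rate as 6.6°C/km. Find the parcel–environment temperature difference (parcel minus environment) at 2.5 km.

-6.6°C (parcel cooler than environment)

Parcel:
  Dry to 1900 m: -10 × 1.9 km = -19°C, so T = 5.8°C.
  Saturated to 2500 m: -6.6 × 0.6 km = -3.96°C, so T = 1.84°C.
Environment:
  Environment, lower layer to 1200 m: -6.7 × 1.2 km = -8.04°C, so T = 16.76°C.
  Environment, upper layer to 2500 m: -6.4 × 1.3 km = -8.32°C, so T = 8.44°C.
T_parcel − T_env = 1.84 − 8.44 = -6.6°C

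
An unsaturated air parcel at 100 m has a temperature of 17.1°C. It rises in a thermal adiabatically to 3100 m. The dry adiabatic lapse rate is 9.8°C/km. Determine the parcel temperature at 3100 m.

From 100 m to 3100 m (dry adiabatic): cools by 9.8 × 3 = 29.4°C, giving -12.3°C.

-12.3°C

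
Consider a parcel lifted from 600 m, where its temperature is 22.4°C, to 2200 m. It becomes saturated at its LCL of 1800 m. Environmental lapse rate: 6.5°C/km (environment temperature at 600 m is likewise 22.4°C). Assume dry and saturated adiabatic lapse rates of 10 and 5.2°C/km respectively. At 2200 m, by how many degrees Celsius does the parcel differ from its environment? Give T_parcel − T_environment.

Parcel:
  600 → 1800 m (dry, 10°C/km): ΔT = -10 × 1.2 = -12°C → T = 10.4°C
  1800 → 2200 m (saturated, 5.2°C/km): ΔT = -5.2 × 0.4 = -2.08°C → T = 8.32°C
Environment:
  600 → 2200 m (environment, 6.5°C/km): ΔT = -6.5 × 1.6 = -10.4°C → T = 12°C
T_parcel − T_env = 8.32 − 12 = -3.68°C

-3.68°C (parcel cooler than environment)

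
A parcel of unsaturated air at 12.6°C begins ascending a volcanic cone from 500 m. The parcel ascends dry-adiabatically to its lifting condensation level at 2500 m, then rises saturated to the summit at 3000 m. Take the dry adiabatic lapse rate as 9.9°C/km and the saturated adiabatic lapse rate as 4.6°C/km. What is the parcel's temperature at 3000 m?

-9.5°C

Dry to 2500 m: -9.9 × 2 km = -19.8°C, so T = -7.2°C.
Saturated to 3000 m: -4.6 × 0.5 km = -2.3°C, so T = -9.5°C.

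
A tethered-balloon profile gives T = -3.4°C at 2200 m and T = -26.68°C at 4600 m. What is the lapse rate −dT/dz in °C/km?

Γ = −ΔT/Δz = (-3.4 − (-26.68)) / (4600 − 2200) m
  = 23.28°C / 2.4 km = 9.7°C/km

9.7°C/km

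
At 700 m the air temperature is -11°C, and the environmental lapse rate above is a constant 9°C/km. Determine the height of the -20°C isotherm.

Height above start = (-11 − (-20)) / 9 = 1 km
Altitude = 700 m + 1000 m = 1700 m

1700 m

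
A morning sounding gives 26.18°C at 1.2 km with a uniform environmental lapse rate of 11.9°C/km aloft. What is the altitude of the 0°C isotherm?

3.4 km

Height above start = (26.18 − 0) / 11.9 = 2.2 km
Altitude = 1200 m + 2200 m = 3400 m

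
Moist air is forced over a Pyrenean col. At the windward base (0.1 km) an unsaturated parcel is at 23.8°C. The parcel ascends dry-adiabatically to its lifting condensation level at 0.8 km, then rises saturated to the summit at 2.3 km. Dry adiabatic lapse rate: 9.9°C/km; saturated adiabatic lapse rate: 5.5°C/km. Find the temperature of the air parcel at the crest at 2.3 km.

From 100 m to 800 m (dry): cools by 9.9 × 0.7 = 6.93°C, giving 16.87°C.
From 800 m to 2300 m (saturated): cools by 5.5 × 1.5 = 8.25°C, giving 8.62°C.

8.62°C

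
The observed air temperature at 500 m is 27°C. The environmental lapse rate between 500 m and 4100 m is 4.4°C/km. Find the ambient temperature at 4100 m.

500–4100 m, environmental: Δz = 3.6 km ⇒ ΔT = -15.84°C; T = 11.16°C

11.16°C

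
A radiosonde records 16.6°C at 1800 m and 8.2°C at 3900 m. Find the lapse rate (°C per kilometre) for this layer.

Γ = −ΔT/Δz = (16.6 − 8.2) / (3900 − 1800) m
  = 8.4°C / 2.1 km = 4°C/km

4°C/km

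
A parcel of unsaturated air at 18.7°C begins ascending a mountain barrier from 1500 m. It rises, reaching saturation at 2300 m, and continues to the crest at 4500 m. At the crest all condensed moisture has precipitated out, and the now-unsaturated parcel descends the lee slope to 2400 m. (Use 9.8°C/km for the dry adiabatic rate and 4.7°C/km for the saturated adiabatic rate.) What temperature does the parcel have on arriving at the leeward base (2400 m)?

1500–2300 m, dry: Δz = 0.8 km ⇒ ΔT = -7.84°C; T = 10.86°C
2300–4500 m, saturated: Δz = 2.2 km ⇒ ΔT = -10.34°C; T = 0.52°C
4500–2400 m, dry descent: Δz = 2.1 km ⇒ ΔT = +20.58°C; T = 21.1°C

21.1°C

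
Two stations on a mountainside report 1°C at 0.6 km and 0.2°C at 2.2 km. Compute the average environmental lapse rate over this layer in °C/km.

0.5°C/km

Γ = −ΔT/Δz = (1 − 0.2) / (2200 − 600) m
  = 0.8°C / 1.6 km = 0.5°C/km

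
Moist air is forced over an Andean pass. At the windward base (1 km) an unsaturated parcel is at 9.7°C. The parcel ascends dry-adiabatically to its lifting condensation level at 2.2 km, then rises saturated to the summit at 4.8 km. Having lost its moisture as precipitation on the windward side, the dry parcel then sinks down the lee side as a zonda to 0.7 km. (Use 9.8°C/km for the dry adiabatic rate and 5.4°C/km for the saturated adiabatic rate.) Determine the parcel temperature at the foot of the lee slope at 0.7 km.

1000 → 2200 m (dry, 9.8°C/km): ΔT = -9.8 × 1.2 = -11.76°C → T = -2.06°C
2200 → 4800 m (saturated, 5.4°C/km): ΔT = -5.4 × 2.6 = -14.04°C → T = -16.1°C
4800 → 700 m (dry descent, 9.8°C/km): ΔT = +9.8 × 4.1 = +40.18°C → T = 24.08°C

24.08°C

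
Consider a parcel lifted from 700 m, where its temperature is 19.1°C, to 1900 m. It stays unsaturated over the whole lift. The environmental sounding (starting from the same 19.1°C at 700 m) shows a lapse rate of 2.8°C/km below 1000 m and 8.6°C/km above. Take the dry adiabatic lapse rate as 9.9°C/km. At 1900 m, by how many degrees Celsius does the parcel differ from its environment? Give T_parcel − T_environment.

-3.3°C (parcel cooler than environment)

Parcel:
  Dry to 1900 m: -9.9 × 1.2 km = -11.88°C, so T = 7.22°C.
Environment:
  Environment, lower layer to 1000 m: -2.8 × 0.3 km = -0.84°C, so T = 18.26°C.
  Environment, upper layer to 1900 m: -8.6 × 0.9 km = -7.74°C, so T = 10.52°C.
T_parcel − T_env = 7.22 − 10.52 = -3.3°C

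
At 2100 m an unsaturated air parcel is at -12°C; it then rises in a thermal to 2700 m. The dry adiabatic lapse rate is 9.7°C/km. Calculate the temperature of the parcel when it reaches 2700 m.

Dry adiabatic to 2700 m: -9.7 × 0.6 km = -5.82°C, so T = -17.82°C.

-17.82°C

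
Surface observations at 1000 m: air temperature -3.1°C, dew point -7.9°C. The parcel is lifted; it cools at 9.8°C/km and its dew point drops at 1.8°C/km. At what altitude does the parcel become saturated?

1600 m

T and T_d converge at 9.8 − 1.8 = 8°C per km
Height above start = (-3.1 − (-7.9)) / 8 = 0.6 km
LCL altitude = 1000 m + 600 m = 1600 m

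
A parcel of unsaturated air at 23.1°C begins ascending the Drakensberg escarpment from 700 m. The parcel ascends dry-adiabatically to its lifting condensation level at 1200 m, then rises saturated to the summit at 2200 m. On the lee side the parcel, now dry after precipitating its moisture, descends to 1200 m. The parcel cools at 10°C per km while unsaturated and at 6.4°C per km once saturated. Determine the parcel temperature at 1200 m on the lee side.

21.7°C

From 700 m to 1200 m (dry): cools by 10 × 0.5 = 5°C, giving 18.1°C.
From 1200 m to 2200 m (saturated): cools by 6.4 × 1 = 6.4°C, giving 11.7°C.
From 2200 m to 1200 m (dry descent): warms by 10 × 1 = 10°C, giving 21.7°C.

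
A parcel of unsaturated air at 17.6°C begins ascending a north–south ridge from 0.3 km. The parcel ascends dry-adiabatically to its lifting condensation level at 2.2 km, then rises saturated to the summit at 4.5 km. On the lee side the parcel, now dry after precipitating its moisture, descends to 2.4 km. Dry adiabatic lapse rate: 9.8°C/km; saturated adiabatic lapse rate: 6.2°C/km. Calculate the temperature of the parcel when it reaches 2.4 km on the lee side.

Dry to 2200 m: -9.8 × 1.9 km = -18.62°C, so T = -1.02°C.
Saturated to 4500 m: -6.2 × 2.3 km = -14.26°C, so T = -15.28°C.
Dry descent to 2400 m: +9.8 × 2.1 km = +20.58°C, so T = 5.3°C.

5.3°C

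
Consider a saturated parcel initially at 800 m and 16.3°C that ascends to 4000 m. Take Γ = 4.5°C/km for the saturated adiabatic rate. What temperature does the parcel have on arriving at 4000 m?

1.9°C

From 800 m to 4000 m (saturated adiabatic): cools by 4.5 × 3.2 = 14.4°C, giving 1.9°C.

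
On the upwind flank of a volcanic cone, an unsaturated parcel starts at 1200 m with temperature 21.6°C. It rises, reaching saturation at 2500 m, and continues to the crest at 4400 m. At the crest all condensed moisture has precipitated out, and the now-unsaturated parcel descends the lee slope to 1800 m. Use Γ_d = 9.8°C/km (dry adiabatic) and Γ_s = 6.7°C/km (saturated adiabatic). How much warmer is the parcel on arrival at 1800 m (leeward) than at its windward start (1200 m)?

+0.01°C

From 1200 m to 2500 m (dry): cools by 9.8 × 1.3 = 12.74°C, giving 8.86°C.
From 2500 m to 4400 m (saturated): cools by 6.7 × 1.9 = 12.73°C, giving -3.87°C.
From 4400 m to 1800 m (dry descent): warms by 9.8 × 2.6 = 25.48°C, giving 21.61°C.
Net change vs windward start: 21.61 − 21.6 = +0.01°C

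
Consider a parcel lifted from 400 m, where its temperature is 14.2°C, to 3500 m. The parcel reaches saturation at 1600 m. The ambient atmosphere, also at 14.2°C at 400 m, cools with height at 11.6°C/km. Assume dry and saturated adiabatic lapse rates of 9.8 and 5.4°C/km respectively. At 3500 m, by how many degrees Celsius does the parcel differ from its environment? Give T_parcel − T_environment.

Parcel:
  From 400 m to 1600 m (dry): cools by 9.8 × 1.2 = 11.76°C, giving 2.44°C.
  From 1600 m to 3500 m (saturated): cools by 5.4 × 1.9 = 10.26°C, giving -7.82°C.
Environment:
  From 400 m to 3500 m (environment): cools by 11.6 × 3.1 = 35.96°C, giving -21.76°C.
T_parcel − T_env = -7.82 − (-21.76) = +13.94°C

+13.94°C (parcel warmer than environment)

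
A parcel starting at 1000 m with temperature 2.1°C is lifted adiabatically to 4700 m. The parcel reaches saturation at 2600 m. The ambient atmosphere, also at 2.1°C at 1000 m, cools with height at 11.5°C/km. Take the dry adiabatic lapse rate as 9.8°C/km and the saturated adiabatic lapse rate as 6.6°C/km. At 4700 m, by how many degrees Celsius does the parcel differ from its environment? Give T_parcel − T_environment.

+13.01°C (parcel warmer than environment)

Parcel:
  Dry to 2600 m: -9.8 × 1.6 km = -15.68°C, so T = -13.58°C.
  Saturated to 4700 m: -6.6 × 2.1 km = -13.86°C, so T = -27.44°C.
Environment:
  Environment to 4700 m: -11.5 × 3.7 km = -42.55°C, so T = -40.45°C.
T_parcel − T_env = -27.44 − (-40.45) = +13.01°C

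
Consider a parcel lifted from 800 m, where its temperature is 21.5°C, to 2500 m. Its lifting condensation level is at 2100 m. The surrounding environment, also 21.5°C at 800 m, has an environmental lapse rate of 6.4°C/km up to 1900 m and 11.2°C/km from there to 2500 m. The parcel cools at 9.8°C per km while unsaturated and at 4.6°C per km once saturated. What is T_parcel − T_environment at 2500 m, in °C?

Parcel:
  800 → 2100 m (dry, 9.8°C/km): ΔT = -9.8 × 1.3 = -12.74°C → T = 8.76°C
  2100 → 2500 m (saturated, 4.6°C/km): ΔT = -4.6 × 0.4 = -1.84°C → T = 6.92°C
Environment:
  800 → 1900 m (environment, lower layer, 6.4°C/km): ΔT = -6.4 × 1.1 = -7.04°C → T = 14.46°C
  1900 → 2500 m (environment, upper layer, 11.2°C/km): ΔT = -11.2 × 0.6 = -6.72°C → T = 7.74°C
T_parcel − T_env = 6.92 − 7.74 = -0.82°C

-0.82°C (parcel cooler than environment)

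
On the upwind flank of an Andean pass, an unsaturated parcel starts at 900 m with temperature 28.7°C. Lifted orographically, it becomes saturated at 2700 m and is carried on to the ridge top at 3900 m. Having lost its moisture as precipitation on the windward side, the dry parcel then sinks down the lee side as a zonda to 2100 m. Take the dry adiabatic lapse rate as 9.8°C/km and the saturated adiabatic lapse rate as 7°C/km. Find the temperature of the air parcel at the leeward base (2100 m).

900 → 2700 m (dry, 9.8°C/km): ΔT = -9.8 × 1.8 = -17.64°C → T = 11.06°C
2700 → 3900 m (saturated, 7°C/km): ΔT = -7 × 1.2 = -8.4°C → T = 2.66°C
3900 → 2100 m (dry descent, 9.8°C/km): ΔT = +9.8 × 1.8 = +17.64°C → T = 20.3°C

20.3°C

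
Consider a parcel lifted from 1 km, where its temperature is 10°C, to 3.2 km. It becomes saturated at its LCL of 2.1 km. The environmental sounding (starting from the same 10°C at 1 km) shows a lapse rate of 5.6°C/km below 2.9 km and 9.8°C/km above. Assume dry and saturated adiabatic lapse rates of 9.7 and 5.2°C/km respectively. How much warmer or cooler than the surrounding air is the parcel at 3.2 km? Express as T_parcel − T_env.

-2.81°C (parcel cooler than environment)

Parcel:
  Dry to 2100 m: -9.7 × 1.1 km = -10.67°C, so T = -0.67°C.
  Saturated to 3200 m: -5.2 × 1.1 km = -5.72°C, so T = -6.39°C.
Environment:
  Environment, lower layer to 2900 m: -5.6 × 1.9 km = -10.64°C, so T = -0.64°C.
  Environment, upper layer to 3200 m: -9.8 × 0.3 km = -2.94°C, so T = -3.58°C.
T_parcel − T_env = -6.39 − (-3.58) = -2.81°C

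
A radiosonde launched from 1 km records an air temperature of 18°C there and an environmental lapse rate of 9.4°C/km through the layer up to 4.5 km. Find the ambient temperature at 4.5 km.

Environmental to 4500 m: -9.4 × 3.5 km = -32.9°C, so T = -14.9°C.

-14.9°C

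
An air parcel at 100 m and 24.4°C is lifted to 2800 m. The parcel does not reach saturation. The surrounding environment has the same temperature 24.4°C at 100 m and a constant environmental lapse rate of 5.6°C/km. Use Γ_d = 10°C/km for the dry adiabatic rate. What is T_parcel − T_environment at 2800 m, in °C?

-11.88°C (parcel cooler than environment)

Parcel:
  100–2800 m, dry: Δz = 2.7 km ⇒ ΔT = -27°C; T = -2.6°C
Environment:
  100–2800 m, environment: Δz = 2.7 km ⇒ ΔT = -15.12°C; T = 9.28°C
T_parcel − T_env = -2.6 − 9.28 = -11.88°C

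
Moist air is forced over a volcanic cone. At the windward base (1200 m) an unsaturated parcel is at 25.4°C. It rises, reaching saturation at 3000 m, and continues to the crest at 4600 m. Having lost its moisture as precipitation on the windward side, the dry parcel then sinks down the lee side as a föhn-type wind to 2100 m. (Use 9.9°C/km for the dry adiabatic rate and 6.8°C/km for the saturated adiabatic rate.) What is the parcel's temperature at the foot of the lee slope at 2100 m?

From 1200 m to 3000 m (dry): cools by 9.9 × 1.8 = 17.82°C, giving 7.58°C.
From 3000 m to 4600 m (saturated): cools by 6.8 × 1.6 = 10.88°C, giving -3.3°C.
From 4600 m to 2100 m (dry descent): warms by 9.9 × 2.5 = 24.75°C, giving 21.45°C.

21.45°C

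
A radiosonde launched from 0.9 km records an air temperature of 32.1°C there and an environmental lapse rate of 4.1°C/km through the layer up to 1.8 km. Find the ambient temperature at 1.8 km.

28.41°C

900 → 1800 m (environmental, 4.1°C/km): ΔT = -4.1 × 0.9 = -3.69°C → T = 28.41°C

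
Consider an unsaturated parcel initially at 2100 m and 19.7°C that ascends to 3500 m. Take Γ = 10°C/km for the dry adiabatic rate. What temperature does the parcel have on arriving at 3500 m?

5.7°C

2100 → 3500 m (dry adiabatic, 10°C/km): ΔT = -10 × 1.4 = -14°C → T = 5.7°C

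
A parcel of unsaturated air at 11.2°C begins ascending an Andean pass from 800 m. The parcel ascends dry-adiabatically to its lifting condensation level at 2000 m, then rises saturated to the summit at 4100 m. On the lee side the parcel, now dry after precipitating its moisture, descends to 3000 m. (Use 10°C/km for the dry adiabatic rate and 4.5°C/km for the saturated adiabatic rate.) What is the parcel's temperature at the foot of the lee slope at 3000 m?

From 800 m to 2000 m (dry): cools by 10 × 1.2 = 12°C, giving -0.8°C.
From 2000 m to 4100 m (saturated): cools by 4.5 × 2.1 = 9.45°C, giving -10.25°C.
From 4100 m to 3000 m (dry descent): warms by 10 × 1.1 = 11°C, giving 0.75°C.

0.75°C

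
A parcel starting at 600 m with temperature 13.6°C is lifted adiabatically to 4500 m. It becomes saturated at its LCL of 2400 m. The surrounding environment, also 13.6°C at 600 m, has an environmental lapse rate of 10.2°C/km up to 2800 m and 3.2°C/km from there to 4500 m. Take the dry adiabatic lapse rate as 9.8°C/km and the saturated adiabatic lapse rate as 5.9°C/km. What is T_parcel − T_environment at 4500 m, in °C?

Parcel:
  600–2400 m, dry: Δz = 1.8 km ⇒ ΔT = -17.64°C; T = -4.04°C
  2400–4500 m, saturated: Δz = 2.1 km ⇒ ΔT = -12.39°C; T = -16.43°C
Environment:
  600–2800 m, environment, lower layer: Δz = 2.2 km ⇒ ΔT = -22.44°C; T = -8.84°C
  2800–4500 m, environment, upper layer: Δz = 1.7 km ⇒ ΔT = -5.44°C; T = -14.28°C
T_parcel − T_env = -16.43 − (-14.28) = -2.15°C

-2.15°C (parcel cooler than environment)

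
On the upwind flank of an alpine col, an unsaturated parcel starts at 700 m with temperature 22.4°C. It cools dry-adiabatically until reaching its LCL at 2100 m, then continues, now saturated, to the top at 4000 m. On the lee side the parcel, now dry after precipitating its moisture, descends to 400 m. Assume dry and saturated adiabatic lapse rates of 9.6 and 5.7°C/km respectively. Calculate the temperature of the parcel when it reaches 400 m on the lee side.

700 → 2100 m (dry, 9.6°C/km): ΔT = -9.6 × 1.4 = -13.44°C → T = 8.96°C
2100 → 4000 m (saturated, 5.7°C/km): ΔT = -5.7 × 1.9 = -10.83°C → T = -1.87°C
4000 → 400 m (dry descent, 9.6°C/km): ΔT = +9.6 × 3.6 = +34.56°C → T = 32.69°C

32.69°C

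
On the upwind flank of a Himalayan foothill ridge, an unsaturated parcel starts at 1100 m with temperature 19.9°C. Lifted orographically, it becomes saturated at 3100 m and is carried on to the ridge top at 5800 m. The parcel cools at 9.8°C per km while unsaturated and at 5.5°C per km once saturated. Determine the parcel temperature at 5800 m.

-14.55°C

1100 → 3100 m (dry, 9.8°C/km): ΔT = -9.8 × 2 = -19.6°C → T = 0.3°C
3100 → 5800 m (saturated, 5.5°C/km): ΔT = -5.5 × 2.7 = -14.85°C → T = -14.55°C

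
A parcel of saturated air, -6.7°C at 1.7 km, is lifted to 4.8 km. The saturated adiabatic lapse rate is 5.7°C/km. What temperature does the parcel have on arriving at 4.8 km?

-24.37°C

1700–4800 m, saturated adiabatic: Δz = 3.1 km ⇒ ΔT = -17.67°C; T = -24.37°C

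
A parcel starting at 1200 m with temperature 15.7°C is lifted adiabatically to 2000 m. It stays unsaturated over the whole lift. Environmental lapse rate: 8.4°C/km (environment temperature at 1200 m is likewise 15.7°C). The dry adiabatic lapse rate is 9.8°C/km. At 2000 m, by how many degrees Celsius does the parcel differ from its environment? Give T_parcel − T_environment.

-1.12°C (parcel cooler than environment)

Parcel:
  1200–2000 m, dry: Δz = 0.8 km ⇒ ΔT = -7.84°C; T = 7.86°C
Environment:
  1200–2000 m, environment: Δz = 0.8 km ⇒ ΔT = -6.72°C; T = 8.98°C
T_parcel − T_env = 7.86 − 8.98 = -1.12°C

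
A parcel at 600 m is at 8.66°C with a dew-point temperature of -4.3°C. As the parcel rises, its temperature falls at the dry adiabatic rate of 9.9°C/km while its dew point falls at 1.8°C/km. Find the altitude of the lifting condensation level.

2200 m

T and T_d converge at 9.9 − 1.8 = 8.1°C per km
Height above start = (8.66 − (-4.3)) / 8.1 = 1.6 km
LCL altitude = 600 m + 1600 m = 2200 m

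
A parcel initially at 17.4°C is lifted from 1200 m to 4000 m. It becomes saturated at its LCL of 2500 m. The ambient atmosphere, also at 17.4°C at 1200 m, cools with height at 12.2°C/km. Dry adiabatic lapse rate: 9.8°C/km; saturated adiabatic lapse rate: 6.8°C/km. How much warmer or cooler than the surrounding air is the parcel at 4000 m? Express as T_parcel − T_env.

+11.22°C (parcel warmer than environment)

Parcel:
  Dry to 2500 m: -9.8 × 1.3 km = -12.74°C, so T = 4.66°C.
  Saturated to 4000 m: -6.8 × 1.5 km = -10.2°C, so T = -5.54°C.
Environment:
  Environment to 4000 m: -12.2 × 2.8 km = -34.16°C, so T = -16.76°C.
T_parcel − T_env = -5.54 − (-16.76) = +11.22°C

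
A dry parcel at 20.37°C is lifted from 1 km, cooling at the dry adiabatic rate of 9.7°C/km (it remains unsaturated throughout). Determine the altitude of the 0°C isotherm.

Height above start = (20.37 − 0) / 9.7 = 2.1 km
Altitude = 1000 m + 2100 m = 3100 m

3.1 km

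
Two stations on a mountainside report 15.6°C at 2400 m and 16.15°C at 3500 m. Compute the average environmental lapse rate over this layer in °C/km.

-0.5°C/km

Γ = −ΔT/Δz = (15.6 − 16.15) / (3500 − 2400) m
  = -0.55°C / 1.1 km = -0.5°C/km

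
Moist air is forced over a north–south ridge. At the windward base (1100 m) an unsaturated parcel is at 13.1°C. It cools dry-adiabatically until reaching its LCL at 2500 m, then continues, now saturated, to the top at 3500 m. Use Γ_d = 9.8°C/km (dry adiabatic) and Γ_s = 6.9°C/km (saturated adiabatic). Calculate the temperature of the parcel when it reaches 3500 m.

-7.52°C

Dry to 2500 m: -9.8 × 1.4 km = -13.72°C, so T = -0.62°C.
Saturated to 3500 m: -6.9 × 1 km = -6.9°C, so T = -7.52°C.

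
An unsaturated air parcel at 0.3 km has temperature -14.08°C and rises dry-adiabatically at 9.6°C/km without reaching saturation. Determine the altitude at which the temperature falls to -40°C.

3 km

Height above start = (-14.08 − (-40)) / 9.6 = 2.7 km
Altitude = 300 m + 2700 m = 3000 m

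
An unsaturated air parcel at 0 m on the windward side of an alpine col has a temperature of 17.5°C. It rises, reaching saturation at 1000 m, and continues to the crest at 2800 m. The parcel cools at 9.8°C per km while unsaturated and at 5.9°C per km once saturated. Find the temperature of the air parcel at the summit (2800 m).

Dry to 1000 m: -9.8 × 1 km = -9.8°C, so T = 7.7°C.
Saturated to 2800 m: -5.9 × 1.8 km = -10.62°C, so T = -2.92°C.

-2.92°C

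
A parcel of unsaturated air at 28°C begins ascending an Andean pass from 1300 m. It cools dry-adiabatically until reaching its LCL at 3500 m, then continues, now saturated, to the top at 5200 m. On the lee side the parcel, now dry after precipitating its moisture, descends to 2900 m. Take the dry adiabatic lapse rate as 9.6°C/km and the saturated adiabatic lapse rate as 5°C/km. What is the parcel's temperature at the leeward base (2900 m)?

20.46°C

1300 → 3500 m (dry, 9.6°C/km): ΔT = -9.6 × 2.2 = -21.12°C → T = 6.88°C
3500 → 5200 m (saturated, 5°C/km): ΔT = -5 × 1.7 = -8.5°C → T = -1.62°C
5200 → 2900 m (dry descent, 9.6°C/km): ΔT = +9.6 × 2.3 = +22.08°C → T = 20.46°C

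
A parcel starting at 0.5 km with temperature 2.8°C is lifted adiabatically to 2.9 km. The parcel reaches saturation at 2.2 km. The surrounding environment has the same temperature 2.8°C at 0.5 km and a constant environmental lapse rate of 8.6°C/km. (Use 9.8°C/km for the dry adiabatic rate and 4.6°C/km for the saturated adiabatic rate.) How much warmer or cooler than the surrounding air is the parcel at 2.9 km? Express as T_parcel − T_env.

+0.76°C (parcel warmer than environment)

Parcel:
  From 500 m to 2200 m (dry): cools by 9.8 × 1.7 = 16.66°C, giving -13.86°C.
  From 2200 m to 2900 m (saturated): cools by 4.6 × 0.7 = 3.22°C, giving -17.08°C.
Environment:
  From 500 m to 2900 m (environment): cools by 8.6 × 2.4 = 20.64°C, giving -17.84°C.
T_parcel − T_env = -17.08 − (-17.84) = +0.76°C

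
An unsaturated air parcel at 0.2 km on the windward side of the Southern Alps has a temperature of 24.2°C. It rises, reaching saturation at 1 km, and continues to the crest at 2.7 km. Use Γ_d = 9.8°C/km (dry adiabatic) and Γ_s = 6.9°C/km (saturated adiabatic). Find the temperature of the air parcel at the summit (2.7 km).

200–1000 m, dry: Δz = 0.8 km ⇒ ΔT = -7.84°C; T = 16.36°C
1000–2700 m, saturated: Δz = 1.7 km ⇒ ΔT = -11.73°C; T = 4.63°C

4.63°C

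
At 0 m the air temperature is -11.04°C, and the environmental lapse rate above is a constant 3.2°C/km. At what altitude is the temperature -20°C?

Height above start = (-11.04 − (-20)) / 3.2 = 2.8 km
Altitude = 0 m + 2800 m = 2800 m

2800 m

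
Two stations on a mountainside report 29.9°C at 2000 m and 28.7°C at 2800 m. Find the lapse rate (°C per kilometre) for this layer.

1.5°C/km

Γ = −ΔT/Δz = (29.9 − 28.7) / (2800 − 2000) m
  = 1.2°C / 0.8 km = 1.5°C/km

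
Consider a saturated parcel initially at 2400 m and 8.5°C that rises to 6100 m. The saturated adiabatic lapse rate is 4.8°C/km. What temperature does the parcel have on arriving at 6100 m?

2400 → 6100 m (saturated adiabatic, 4.8°C/km): ΔT = -4.8 × 3.7 = -17.76°C → T = -9.26°C

-9.26°C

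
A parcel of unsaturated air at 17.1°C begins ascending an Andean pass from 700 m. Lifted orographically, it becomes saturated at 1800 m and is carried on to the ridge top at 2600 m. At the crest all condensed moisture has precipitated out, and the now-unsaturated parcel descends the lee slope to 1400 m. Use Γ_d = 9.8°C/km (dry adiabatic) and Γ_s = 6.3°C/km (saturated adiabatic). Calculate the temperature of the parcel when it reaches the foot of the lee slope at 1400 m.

13.04°C

700 → 1800 m (dry, 9.8°C/km): ΔT = -9.8 × 1.1 = -10.78°C → T = 6.32°C
1800 → 2600 m (saturated, 6.3°C/km): ΔT = -6.3 × 0.8 = -5.04°C → T = 1.28°C
2600 → 1400 m (dry descent, 9.8°C/km): ΔT = +9.8 × 1.2 = +11.76°C → T = 13.04°C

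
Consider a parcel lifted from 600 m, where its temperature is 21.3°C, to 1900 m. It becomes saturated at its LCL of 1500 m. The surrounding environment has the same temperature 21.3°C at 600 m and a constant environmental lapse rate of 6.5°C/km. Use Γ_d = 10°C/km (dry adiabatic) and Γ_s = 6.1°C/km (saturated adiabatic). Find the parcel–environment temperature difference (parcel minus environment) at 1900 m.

-2.99°C (parcel cooler than environment)

Parcel:
  600–1500 m, dry: Δz = 0.9 km ⇒ ΔT = -9°C; T = 12.3°C
  1500–1900 m, saturated: Δz = 0.4 km ⇒ ΔT = -2.44°C; T = 9.86°C
Environment:
  600–1900 m, environment: Δz = 1.3 km ⇒ ΔT = -8.45°C; T = 12.85°C
T_parcel − T_env = 9.86 − 12.85 = -2.99°C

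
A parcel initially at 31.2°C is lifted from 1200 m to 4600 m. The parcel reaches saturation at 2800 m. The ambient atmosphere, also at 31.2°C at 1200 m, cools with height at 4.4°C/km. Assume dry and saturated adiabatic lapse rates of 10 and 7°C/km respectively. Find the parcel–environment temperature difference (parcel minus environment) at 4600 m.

Parcel:
  1200 → 2800 m (dry, 10°C/km): ΔT = -10 × 1.6 = -16°C → T = 15.2°C
  2800 → 4600 m (saturated, 7°C/km): ΔT = -7 × 1.8 = -12.6°C → T = 2.6°C
Environment:
  1200 → 4600 m (environment, 4.4°C/km): ΔT = -4.4 × 3.4 = -14.96°C → T = 16.24°C
T_parcel − T_env = 2.6 − 16.24 = -13.64°C

-13.64°C (parcel cooler than environment)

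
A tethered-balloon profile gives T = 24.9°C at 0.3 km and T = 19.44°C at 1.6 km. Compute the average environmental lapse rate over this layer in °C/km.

Γ = −ΔT/Δz = (24.9 − 19.44) / (1600 − 300) m
  = 5.46°C / 1.3 km = 4.2°C/km

4.2°C/km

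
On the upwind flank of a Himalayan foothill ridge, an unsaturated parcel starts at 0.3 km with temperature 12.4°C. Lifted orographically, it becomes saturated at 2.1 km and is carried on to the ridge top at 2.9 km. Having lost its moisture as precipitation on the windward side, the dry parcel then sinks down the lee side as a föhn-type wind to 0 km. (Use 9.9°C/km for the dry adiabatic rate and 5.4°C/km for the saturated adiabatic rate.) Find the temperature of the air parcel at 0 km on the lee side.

300–2100 m, dry: Δz = 1.8 km ⇒ ΔT = -17.82°C; T = -5.42°C
2100–2900 m, saturated: Δz = 0.8 km ⇒ ΔT = -4.32°C; T = -9.74°C
2900–0 m, dry descent: Δz = 2.9 km ⇒ ΔT = +28.71°C; T = 18.97°C

18.97°C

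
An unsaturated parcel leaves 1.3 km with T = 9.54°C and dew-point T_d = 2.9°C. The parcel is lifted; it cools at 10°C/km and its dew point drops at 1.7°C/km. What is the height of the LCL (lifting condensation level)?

2.1 km

T and T_d converge at 10 − 1.7 = 8.3°C per km
Height above start = (9.54 − 2.9) / 8.3 = 0.8 km
LCL altitude = 1300 m + 800 m = 2100 m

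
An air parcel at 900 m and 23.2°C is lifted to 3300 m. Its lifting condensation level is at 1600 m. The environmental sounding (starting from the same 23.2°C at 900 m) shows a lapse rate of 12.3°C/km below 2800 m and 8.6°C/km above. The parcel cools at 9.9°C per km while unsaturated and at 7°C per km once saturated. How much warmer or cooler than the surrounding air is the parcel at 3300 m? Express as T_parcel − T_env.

+8.84°C (parcel warmer than environment)

Parcel:
  900 → 1600 m (dry, 9.9°C/km): ΔT = -9.9 × 0.7 = -6.93°C → T = 16.27°C
  1600 → 3300 m (saturated, 7°C/km): ΔT = -7 × 1.7 = -11.9°C → T = 4.37°C
Environment:
  900 → 2800 m (environment, lower layer, 12.3°C/km): ΔT = -12.3 × 1.9 = -23.37°C → T = -0.17°C
  2800 → 3300 m (environment, upper layer, 8.6°C/km): ΔT = -8.6 × 0.5 = -4.3°C → T = -4.47°C
T_parcel − T_env = 4.37 − (-4.47) = +8.84°C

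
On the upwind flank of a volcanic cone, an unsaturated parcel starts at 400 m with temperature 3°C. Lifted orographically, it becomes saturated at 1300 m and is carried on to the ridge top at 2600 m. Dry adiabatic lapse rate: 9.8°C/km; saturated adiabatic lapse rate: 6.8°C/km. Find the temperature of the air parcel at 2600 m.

-14.66°C

Dry to 1300 m: -9.8 × 0.9 km = -8.82°C, so T = -5.82°C.
Saturated to 2600 m: -6.8 × 1.3 km = -8.84°C, so T = -14.66°C.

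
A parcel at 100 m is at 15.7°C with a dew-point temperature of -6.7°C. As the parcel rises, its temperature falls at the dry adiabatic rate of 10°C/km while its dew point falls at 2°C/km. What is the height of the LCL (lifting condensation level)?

2900 m

T and T_d converge at 10 − 2 = 8°C per km
Height above start = (15.7 − (-6.7)) / 8 = 2.8 km
LCL altitude = 100 m + 2800 m = 2900 m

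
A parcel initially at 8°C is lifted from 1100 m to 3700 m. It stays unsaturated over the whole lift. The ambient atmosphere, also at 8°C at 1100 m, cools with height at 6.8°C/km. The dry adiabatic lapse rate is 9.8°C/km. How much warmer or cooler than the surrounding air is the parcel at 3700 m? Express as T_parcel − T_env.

-7.8°C (parcel cooler than environment)

Parcel:
  Dry to 3700 m: -9.8 × 2.6 km = -25.48°C, so T = -17.48°C.
Environment:
  Environment to 3700 m: -6.8 × 2.6 km = -17.68°C, so T = -9.68°C.
T_parcel − T_env = -17.48 − (-9.68) = -7.8°C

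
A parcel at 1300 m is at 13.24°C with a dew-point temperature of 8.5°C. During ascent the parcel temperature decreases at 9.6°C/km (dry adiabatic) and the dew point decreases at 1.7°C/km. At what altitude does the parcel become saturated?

T and T_d converge at 9.6 − 1.7 = 7.9°C per km
Height above start = (13.24 − 8.5) / 7.9 = 0.6 km
LCL altitude = 1300 m + 600 m = 1900 m

1900 m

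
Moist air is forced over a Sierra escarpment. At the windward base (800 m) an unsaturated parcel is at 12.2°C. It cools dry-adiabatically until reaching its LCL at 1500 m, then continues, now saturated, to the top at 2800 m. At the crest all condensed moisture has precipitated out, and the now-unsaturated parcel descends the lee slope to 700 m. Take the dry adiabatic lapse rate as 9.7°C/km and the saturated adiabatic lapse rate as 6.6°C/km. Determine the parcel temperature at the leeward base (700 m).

17.2°C

800 → 1500 m (dry, 9.7°C/km): ΔT = -9.7 × 0.7 = -6.79°C → T = 5.41°C
1500 → 2800 m (saturated, 6.6°C/km): ΔT = -6.6 × 1.3 = -8.58°C → T = -3.17°C
2800 → 700 m (dry descent, 9.7°C/km): ΔT = +9.7 × 2.1 = +20.37°C → T = 17.2°C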